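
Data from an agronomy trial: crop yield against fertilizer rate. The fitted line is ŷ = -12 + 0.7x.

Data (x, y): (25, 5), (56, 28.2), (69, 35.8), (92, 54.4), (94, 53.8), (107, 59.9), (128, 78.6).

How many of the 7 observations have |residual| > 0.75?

x=25: ŷ = -12 + 0.7·25 = 5.5; r = 5 − 5.5 = -0.5
x=56: ŷ = -12 + 0.7·56 = 27.2; r = 28.2 − 27.2 = 1
x=69: ŷ = -12 + 0.7·69 = 36.3; r = 35.8 − 36.3 = -0.5
x=92: ŷ = -12 + 0.7·92 = 52.4; r = 54.4 − 52.4 = 2
x=94: ŷ = -12 + 0.7·94 = 53.8; r = 53.8 − 53.8 = 0
x=107: ŷ = -12 + 0.7·107 = 62.9; r = 59.9 − 62.9 = -3
x=128: ŷ = -12 + 0.7·128 = 77.6; r = 78.6 − 77.6 = 1
|r| > 0.75: x=56 (|r|=1), x=92 (|r|=2), x=107 (|r|=3), x=128 (|r|=1) → 4

4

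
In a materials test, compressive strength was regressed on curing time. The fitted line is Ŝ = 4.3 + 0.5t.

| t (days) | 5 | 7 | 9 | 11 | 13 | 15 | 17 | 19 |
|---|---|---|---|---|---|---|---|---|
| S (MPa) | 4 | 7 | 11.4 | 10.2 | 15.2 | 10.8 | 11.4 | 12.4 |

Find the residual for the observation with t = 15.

r = -1

Ŝ = 4.3 + 0.5·15 = 11.8
r = 10.8 − 11.8 = -1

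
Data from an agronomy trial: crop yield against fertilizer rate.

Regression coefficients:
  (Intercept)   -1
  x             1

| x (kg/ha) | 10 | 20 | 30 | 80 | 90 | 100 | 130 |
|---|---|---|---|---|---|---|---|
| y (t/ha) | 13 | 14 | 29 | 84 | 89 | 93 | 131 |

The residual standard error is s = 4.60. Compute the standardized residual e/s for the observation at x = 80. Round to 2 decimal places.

ŷ = -1 + 80 = 79
e = 84 − 79 = 5
e/s = 5 / 4.60 = 1.09

1.09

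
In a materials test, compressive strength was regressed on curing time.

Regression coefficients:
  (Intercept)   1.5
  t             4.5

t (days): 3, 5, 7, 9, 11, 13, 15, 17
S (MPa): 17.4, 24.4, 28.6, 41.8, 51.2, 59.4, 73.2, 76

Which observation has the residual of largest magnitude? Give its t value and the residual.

t = 7, e = -4.4

t=3: ŷ = 1.5 + 4.5·3 = 15; e = 17.4 − 15 = 2.4
t=5: ŷ = 1.5 + 4.5·5 = 24; e = 24.4 − 24 = 0.4
t=7: ŷ = 1.5 + 4.5·7 = 33; e = 28.6 − 33 = -4.4
t=9: ŷ = 1.5 + 4.5·9 = 42; e = 41.8 − 42 = -0.2
t=11: ŷ = 1.5 + 4.5·11 = 51; e = 51.2 − 51 = 0.2
t=13: ŷ = 1.5 + 4.5·13 = 60; e = 59.4 − 60 = -0.6
t=15: ŷ = 1.5 + 4.5·15 = 69; e = 73.2 − 69 = 4.2
t=17: ŷ = 1.5 + 4.5·17 = 78; e = 76 − 78 = -2
Largest |e| is 4.4 at t = 7, residual -4.4.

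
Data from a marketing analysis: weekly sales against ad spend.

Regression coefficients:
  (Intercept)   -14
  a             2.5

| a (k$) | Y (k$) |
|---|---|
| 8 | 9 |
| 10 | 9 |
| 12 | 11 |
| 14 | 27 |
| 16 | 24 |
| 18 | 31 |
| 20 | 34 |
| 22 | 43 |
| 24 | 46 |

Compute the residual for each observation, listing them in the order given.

3, -2, -5, 6, -2, 0, -2, 2, 0

a=8: Ŷ = -14 + 2.5·8 = 6; r = 9 − 6 = 3
a=10: Ŷ = -14 + 2.5·10 = 11; r = 9 − 11 = -2
a=12: Ŷ = -14 + 2.5·12 = 16; r = 11 − 16 = -5
a=14: Ŷ = -14 + 2.5·14 = 21; r = 27 − 21 = 6
a=16: Ŷ = -14 + 2.5·16 = 26; r = 24 − 26 = -2
a=18: Ŷ = -14 + 2.5·18 = 31; r = 31 − 31 = 0
a=20: Ŷ = -14 + 2.5·20 = 36; r = 34 − 36 = -2
a=22: Ŷ = -14 + 2.5·22 = 41; r = 43 − 41 = 2
a=24: Ŷ = -14 + 2.5·24 = 46; r = 46 − 46 = 0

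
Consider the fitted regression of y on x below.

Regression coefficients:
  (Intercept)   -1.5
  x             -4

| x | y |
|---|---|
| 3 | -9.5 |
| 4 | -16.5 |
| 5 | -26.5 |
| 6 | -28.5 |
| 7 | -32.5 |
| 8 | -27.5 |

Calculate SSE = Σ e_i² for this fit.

x=3: ŷ = -1.5 − 4·3 = -13.5; e = -9.5 − (-13.5) = 4
x=4: ŷ = -1.5 − 4·4 = -17.5; e = -16.5 − (-17.5) = 1
x=5: ŷ = -1.5 − 4·5 = -21.5; e = -26.5 − (-21.5) = -5
x=6: ŷ = -1.5 − 4·6 = -25.5; e = -28.5 − (-25.5) = -3
x=7: ŷ = -1.5 − 4·7 = -29.5; e = -32.5 − (-29.5) = -3
x=8: ŷ = -1.5 − 4·8 = -33.5; e = -27.5 − (-33.5) = 6
SSE = 16 + 1 + 25 + 9 + 9 + 36 = 96

SSE = 96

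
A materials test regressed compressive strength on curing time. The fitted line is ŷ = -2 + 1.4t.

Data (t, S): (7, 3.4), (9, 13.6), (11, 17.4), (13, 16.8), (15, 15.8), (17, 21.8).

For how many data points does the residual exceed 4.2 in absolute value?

1

t=7: ŷ = -2 + 1.4·7 = 7.8; e = 3.4 − 7.8 = -4.4
t=9: ŷ = -2 + 1.4·9 = 10.6; e = 13.6 − 10.6 = 3
t=11: ŷ = -2 + 1.4·11 = 13.4; e = 17.4 − 13.4 = 4
t=13: ŷ = -2 + 1.4·13 = 16.2; e = 16.8 − 16.2 = 0.6
t=15: ŷ = -2 + 1.4·15 = 19; e = 15.8 − 19 = -3.2
t=17: ŷ = -2 + 1.4·17 = 21.8; e = 21.8 − 21.8 = 0
|e| > 4.2: t=7 (|e|=4.4) → 1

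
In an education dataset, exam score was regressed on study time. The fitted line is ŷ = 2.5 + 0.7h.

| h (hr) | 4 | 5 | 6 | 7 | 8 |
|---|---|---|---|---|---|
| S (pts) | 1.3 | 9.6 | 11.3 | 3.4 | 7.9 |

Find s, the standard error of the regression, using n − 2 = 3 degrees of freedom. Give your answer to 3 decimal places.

h=4: ŷ = 2.5 + 0.7·4 = 5.3; r = 1.3 − 5.3 = -4
h=5: ŷ = 2.5 + 0.7·5 = 6; r = 9.6 − 6 = 3.6
h=6: ŷ = 2.5 + 0.7·6 = 6.7; r = 11.3 − 6.7 = 4.6
h=7: ŷ = 2.5 + 0.7·7 = 7.4; r = 3.4 − 7.4 = -4
h=8: ŷ = 2.5 + 0.7·8 = 8.1; r = 7.9 − 8.1 = -0.2
SSE = 16 + 12.96 + 21.16 + 16 + 0.04 = 66.16
s = √(66.16/3) = √22.0533 ≈ 4.696

s = 4.696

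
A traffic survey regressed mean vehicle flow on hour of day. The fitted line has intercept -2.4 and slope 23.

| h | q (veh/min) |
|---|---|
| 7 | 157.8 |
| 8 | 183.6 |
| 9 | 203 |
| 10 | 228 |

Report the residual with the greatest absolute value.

e = 2

h=7: q̂ = -2.4 + 23·7 = 158.6; e = 157.8 − 158.6 = -0.8
h=8: q̂ = -2.4 + 23·8 = 181.6; e = 183.6 − 181.6 = 2
h=9: q̂ = -2.4 + 23·9 = 204.6; e = 203 − 204.6 = -1.6
h=10: q̂ = -2.4 + 23·10 = 227.6; e = 228 − 227.6 = 0.4
Largest |e| is 2 at h = 8, residual 2.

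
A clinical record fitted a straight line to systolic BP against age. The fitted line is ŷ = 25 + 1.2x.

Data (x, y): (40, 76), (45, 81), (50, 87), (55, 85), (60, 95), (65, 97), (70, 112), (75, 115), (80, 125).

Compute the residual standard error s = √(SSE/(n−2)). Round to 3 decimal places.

s = 4.106

x=40: ŷ = 25 + 1.2·40 = 73; r = 76 − 73 = 3
x=45: ŷ = 25 + 1.2·45 = 79; r = 81 − 79 = 2
x=50: ŷ = 25 + 1.2·50 = 85; r = 87 − 85 = 2
x=55: ŷ = 25 + 1.2·55 = 91; r = 85 − 91 = -6
x=60: ŷ = 25 + 1.2·60 = 97; r = 95 − 97 = -2
x=65: ŷ = 25 + 1.2·65 = 103; r = 97 − 103 = -6
x=70: ŷ = 25 + 1.2·70 = 109; r = 112 − 109 = 3
x=75: ŷ = 25 + 1.2·75 = 115; r = 115 − 115 = 0
x=80: ŷ = 25 + 1.2·80 = 121; r = 125 − 121 = 4
SSE = 9 + 4 + 4 + 36 + 4 + 36 + 9 + 0 + 16 = 118
s = √(118/7) = √16.8571 ≈ 4.106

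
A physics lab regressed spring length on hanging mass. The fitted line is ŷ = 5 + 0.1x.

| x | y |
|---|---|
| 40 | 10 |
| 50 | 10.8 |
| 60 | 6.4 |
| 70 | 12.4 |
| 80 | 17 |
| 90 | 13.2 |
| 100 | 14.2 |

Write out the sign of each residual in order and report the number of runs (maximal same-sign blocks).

4 runs

x=40: ŷ = 5 + 0.1·40 = 9; e = 10 − 9 = 1
x=50: ŷ = 5 + 0.1·50 = 10; e = 10.8 − 10 = 0.8
x=60: ŷ = 5 + 0.1·60 = 11; e = 6.4 − 11 = -4.6
x=70: ŷ = 5 + 0.1·70 = 12; e = 12.4 − 12 = 0.4
x=80: ŷ = 5 + 0.1·80 = 13; e = 17 − 13 = 4
x=90: ŷ = 5 + 0.1·90 = 14; e = 13.2 − 14 = -0.8
x=100: ŷ = 5 + 0.1·100 = 15; e = 14.2 − 15 = -0.8
Signs: + + − + + − −
Runs: +×2, −×1, +×2, −×2 → 4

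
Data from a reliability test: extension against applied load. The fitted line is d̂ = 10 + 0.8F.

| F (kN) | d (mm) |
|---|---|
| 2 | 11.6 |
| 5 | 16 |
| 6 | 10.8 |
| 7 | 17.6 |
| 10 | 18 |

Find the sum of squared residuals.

SSE = 24

F=2: d̂ = 10 + 0.8·2 = 11.6; e = 11.6 − 11.6 = 0
F=5: d̂ = 10 + 0.8·5 = 14; e = 16 − 14 = 2
F=6: d̂ = 10 + 0.8·6 = 14.8; e = 10.8 − 14.8 = -4
F=7: d̂ = 10 + 0.8·7 = 15.6; e = 17.6 − 15.6 = 2
F=10: d̂ = 10 + 0.8·10 = 18; e = 18 − 18 = 0
SSE = 0 + 4 + 16 + 4 + 0 = 24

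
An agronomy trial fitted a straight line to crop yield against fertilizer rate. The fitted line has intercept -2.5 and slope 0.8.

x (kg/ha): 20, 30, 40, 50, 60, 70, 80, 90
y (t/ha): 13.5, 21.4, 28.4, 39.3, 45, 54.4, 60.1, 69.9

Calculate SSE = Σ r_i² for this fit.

SSE = 7.64

x=20: ŷ = -2.5 + 0.8·20 = 13.5; r = 13.5 − 13.5 = 0
x=30: ŷ = -2.5 + 0.8·30 = 21.5; r = 21.4 − 21.5 = -0.1
x=40: ŷ = -2.5 + 0.8·40 = 29.5; r = 28.4 − 29.5 = -1.1
x=50: ŷ = -2.5 + 0.8·50 = 37.5; r = 39.3 − 37.5 = 1.8
x=60: ŷ = -2.5 + 0.8·60 = 45.5; r = 45 − 45.5 = -0.5
x=70: ŷ = -2.5 + 0.8·70 = 53.5; r = 54.4 − 53.5 = 0.9
x=80: ŷ = -2.5 + 0.8·80 = 61.5; r = 60.1 − 61.5 = -1.4
x=90: ŷ = -2.5 + 0.8·90 = 69.5; r = 69.9 − 69.5 = 0.4
SSE = 0 + 0.01 + 1.21 + 3.24 + 0.25 + 0.81 + 1.96 + 0.16 = 7.64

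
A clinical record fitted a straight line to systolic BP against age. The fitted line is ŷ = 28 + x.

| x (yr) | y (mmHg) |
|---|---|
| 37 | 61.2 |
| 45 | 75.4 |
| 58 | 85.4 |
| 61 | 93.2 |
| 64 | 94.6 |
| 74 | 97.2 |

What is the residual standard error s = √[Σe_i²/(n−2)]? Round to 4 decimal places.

x=37: ŷ = 28 + 37 = 65; e = 61.2 − 65 = -3.8
x=45: ŷ = 28 + 45 = 73; e = 75.4 − 73 = 2.4
x=58: ŷ = 28 + 58 = 86; e = 85.4 − 86 = -0.6
x=61: ŷ = 28 + 61 = 89; e = 93.2 − 89 = 4.2
x=64: ŷ = 28 + 64 = 92; e = 94.6 − 92 = 2.6
x=74: ŷ = 28 + 74 = 102; e = 97.2 − 102 = -4.8
SSE = 14.44 + 5.76 + 0.36 + 17.64 + 6.76 + 23.04 = 68
s = √(68/4) = √17 ≈ 4.1231

s = 4.1231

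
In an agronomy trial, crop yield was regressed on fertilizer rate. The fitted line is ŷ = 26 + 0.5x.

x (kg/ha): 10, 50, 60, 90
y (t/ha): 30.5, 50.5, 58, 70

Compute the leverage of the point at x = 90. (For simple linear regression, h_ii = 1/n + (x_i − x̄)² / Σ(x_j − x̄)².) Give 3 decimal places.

h = 0.679

x̄ = (10 + 50 + 60 + 90)/4 = 52.5
Σ(x − x̄)² = 1806.25 + 6.25 + 56.25 + 1406.25 = 3275
h = 1/4 + (37.5)²/3275 = 0.25 + 0.429389 = 0.679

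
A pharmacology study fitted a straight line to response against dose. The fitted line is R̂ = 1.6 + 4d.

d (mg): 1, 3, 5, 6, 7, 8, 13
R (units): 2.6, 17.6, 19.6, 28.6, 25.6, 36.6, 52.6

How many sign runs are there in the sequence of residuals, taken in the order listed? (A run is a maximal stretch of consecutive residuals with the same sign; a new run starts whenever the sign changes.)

d=1: R̂ = 1.6 + 4·1 = 5.6; e = 2.6 − 5.6 = -3
d=3: R̂ = 1.6 + 4·3 = 13.6; e = 17.6 − 13.6 = 4
d=5: R̂ = 1.6 + 4·5 = 21.6; e = 19.6 − 21.6 = -2
d=6: R̂ = 1.6 + 4·6 = 25.6; e = 28.6 − 25.6 = 3
d=7: R̂ = 1.6 + 4·7 = 29.6; e = 25.6 − 29.6 = -4
d=8: R̂ = 1.6 + 4·8 = 33.6; e = 36.6 − 33.6 = 3
d=13: R̂ = 1.6 + 4·13 = 53.6; e = 52.6 − 53.6 = -1
Signs: − + − + − + −
Runs: −×1, +×1, −×1, +×1, −×1, +×1, −×1 → 7

7 runs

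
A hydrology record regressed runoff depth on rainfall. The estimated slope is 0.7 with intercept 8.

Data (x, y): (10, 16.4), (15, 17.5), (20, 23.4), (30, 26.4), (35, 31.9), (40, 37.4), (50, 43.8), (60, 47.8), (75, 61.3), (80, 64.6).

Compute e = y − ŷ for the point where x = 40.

e = 1.4

ŷ = 8 + 0.7·40 = 36
e = 37.4 − 36 = 1.4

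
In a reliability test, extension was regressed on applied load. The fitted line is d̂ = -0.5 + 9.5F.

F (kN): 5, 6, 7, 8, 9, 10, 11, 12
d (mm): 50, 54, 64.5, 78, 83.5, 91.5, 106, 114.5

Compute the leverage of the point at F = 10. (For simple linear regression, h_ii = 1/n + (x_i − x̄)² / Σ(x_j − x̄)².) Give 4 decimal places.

F̄ = (5 + 6 + 7 + 8 + 9 + 10 + 11 + 12)/8 = 8.5
Σ(F − F̄)² = 12.25 + 6.25 + 2.25 + 0.25 + 0.25 + 2.25 + 6.25 + 12.25 = 42
h = 1/8 + (1.5)²/42 = 0.125 + 0.0535714 = 0.1786

h = 0.1786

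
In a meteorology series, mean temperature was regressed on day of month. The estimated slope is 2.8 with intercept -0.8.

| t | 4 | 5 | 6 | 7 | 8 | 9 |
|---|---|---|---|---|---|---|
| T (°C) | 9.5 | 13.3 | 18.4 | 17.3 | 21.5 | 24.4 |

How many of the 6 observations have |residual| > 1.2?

2

t=4: ŷ = -0.8 + 2.8·4 = 10.4; e = 9.5 − 10.4 = -0.9
t=5: ŷ = -0.8 + 2.8·5 = 13.2; e = 13.3 − 13.2 = 0.1
t=6: ŷ = -0.8 + 2.8·6 = 16; e = 18.4 − 16 = 2.4
t=7: ŷ = -0.8 + 2.8·7 = 18.8; e = 17.3 − 18.8 = -1.5
t=8: ŷ = -0.8 + 2.8·8 = 21.6; e = 21.5 − 21.6 = -0.1
t=9: ŷ = -0.8 + 2.8·9 = 24.4; e = 24.4 − 24.4 = 0
|e| > 1.2: t=6 (|e|=2.4), t=7 (|e|=1.5) → 2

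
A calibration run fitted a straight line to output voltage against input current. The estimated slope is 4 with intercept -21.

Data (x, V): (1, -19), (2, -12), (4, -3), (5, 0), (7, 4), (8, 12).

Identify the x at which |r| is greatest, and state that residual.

x = 7, r = -3

x=1: ŷ = -21 + 4·1 = -17; r = -19 − (-17) = -2
x=2: ŷ = -21 + 4·2 = -13; r = -12 − (-13) = 1
x=4: ŷ = -21 + 4·4 = -5; r = -3 − (-5) = 2
x=5: ŷ = -21 + 4·5 = -1; r = 0 − (-1) = 1
x=7: ŷ = -21 + 4·7 = 7; r = 4 − 7 = -3
x=8: ŷ = -21 + 4·8 = 11; r = 12 − 11 = 1
Largest |r| is 3 at x = 7, residual -3.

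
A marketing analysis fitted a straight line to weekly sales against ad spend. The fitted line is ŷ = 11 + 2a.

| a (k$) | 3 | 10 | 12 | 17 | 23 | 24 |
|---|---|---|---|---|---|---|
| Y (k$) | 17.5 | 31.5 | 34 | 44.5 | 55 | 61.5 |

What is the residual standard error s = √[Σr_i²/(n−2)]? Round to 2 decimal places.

s = 1.73

a=3: ŷ = 11 + 2·3 = 17; r = 17.5 − 17 = 0.5
a=10: ŷ = 11 + 2·10 = 31; r = 31.5 − 31 = 0.5
a=12: ŷ = 11 + 2·12 = 35; r = 34 − 35 = -1
a=17: ŷ = 11 + 2·17 = 45; r = 44.5 − 45 = -0.5
a=23: ŷ = 11 + 2·23 = 57; r = 55 − 57 = -2
a=24: ŷ = 11 + 2·24 = 59; r = 61.5 − 59 = 2.5
SSE = 0.25 + 0.25 + 1 + 0.25 + 4 + 6.25 = 12
s = √(12/4) = √3 ≈ 1.73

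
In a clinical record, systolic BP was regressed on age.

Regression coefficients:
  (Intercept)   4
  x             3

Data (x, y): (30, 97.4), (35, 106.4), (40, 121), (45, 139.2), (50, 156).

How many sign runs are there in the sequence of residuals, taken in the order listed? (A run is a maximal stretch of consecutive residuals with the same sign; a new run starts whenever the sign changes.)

x=30: ŷ = 4 + 3·30 = 94; r = 97.4 − 94 = 3.4
x=35: ŷ = 4 + 3·35 = 109; r = 106.4 − 109 = -2.6
x=40: ŷ = 4 + 3·40 = 124; r = 121 − 124 = -3
x=45: ŷ = 4 + 3·45 = 139; r = 139.2 − 139 = 0.2
x=50: ŷ = 4 + 3·50 = 154; r = 156 − 154 = 2
Signs: + − − + +
Runs: +×1, −×2, +×2 → 3

3 runs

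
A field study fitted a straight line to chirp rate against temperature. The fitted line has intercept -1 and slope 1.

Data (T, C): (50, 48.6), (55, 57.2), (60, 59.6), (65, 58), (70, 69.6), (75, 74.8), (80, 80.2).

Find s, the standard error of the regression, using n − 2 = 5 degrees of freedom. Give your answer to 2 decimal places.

s = 3.14

T=50: ŷ = -1 + 50 = 49; r = 48.6 − 49 = -0.4
T=55: ŷ = -1 + 55 = 54; r = 57.2 − 54 = 3.2
T=60: ŷ = -1 + 60 = 59; r = 59.6 − 59 = 0.6
T=65: ŷ = -1 + 65 = 64; r = 58 − 64 = -6
T=70: ŷ = -1 + 70 = 69; r = 69.6 − 69 = 0.6
T=75: ŷ = -1 + 75 = 74; r = 74.8 − 74 = 0.8
T=80: ŷ = -1 + 80 = 79; r = 80.2 − 79 = 1.2
SSE = 0.16 + 10.24 + 0.36 + 36 + 0.36 + 0.64 + 1.44 = 49.2
s = √(49.2/5) = √9.84 ≈ 3.14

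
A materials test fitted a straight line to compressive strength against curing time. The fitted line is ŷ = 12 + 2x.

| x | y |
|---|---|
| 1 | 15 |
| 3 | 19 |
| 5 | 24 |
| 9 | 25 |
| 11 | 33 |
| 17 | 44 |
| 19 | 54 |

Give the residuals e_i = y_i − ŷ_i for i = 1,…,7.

1, 1, 2, -5, -1, -2, 4

x=1: ŷ = 12 + 2·1 = 14; e = 15 − 14 = 1
x=3: ŷ = 12 + 2·3 = 18; e = 19 − 18 = 1
x=5: ŷ = 12 + 2·5 = 22; e = 24 − 22 = 2
x=9: ŷ = 12 + 2·9 = 30; e = 25 − 30 = -5
x=11: ŷ = 12 + 2·11 = 34; e = 33 − 34 = -1
x=17: ŷ = 12 + 2·17 = 46; e = 44 − 46 = -2
x=19: ŷ = 12 + 2·19 = 50; e = 54 − 50 = 4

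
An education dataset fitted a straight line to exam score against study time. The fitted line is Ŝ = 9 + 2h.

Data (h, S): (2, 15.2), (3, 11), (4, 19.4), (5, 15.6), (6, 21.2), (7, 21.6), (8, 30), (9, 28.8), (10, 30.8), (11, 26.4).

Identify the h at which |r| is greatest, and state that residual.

h=2: Ŝ = 9 + 2·2 = 13; r = 15.2 − 13 = 2.2
h=3: Ŝ = 9 + 2·3 = 15; r = 11 − 15 = -4
h=4: Ŝ = 9 + 2·4 = 17; r = 19.4 − 17 = 2.4
h=5: Ŝ = 9 + 2·5 = 19; r = 15.6 − 19 = -3.4
h=6: Ŝ = 9 + 2·6 = 21; r = 21.2 − 21 = 0.2
h=7: Ŝ = 9 + 2·7 = 23; r = 21.6 − 23 = -1.4
h=8: Ŝ = 9 + 2·8 = 25; r = 30 − 25 = 5
h=9: Ŝ = 9 + 2·9 = 27; r = 28.8 − 27 = 1.8
h=10: Ŝ = 9 + 2·10 = 29; r = 30.8 − 29 = 1.8
h=11: Ŝ = 9 + 2·11 = 31; r = 26.4 − 31 = -4.6
Largest |r| is 5 at h = 8, residual 5.

h = 8, r = 5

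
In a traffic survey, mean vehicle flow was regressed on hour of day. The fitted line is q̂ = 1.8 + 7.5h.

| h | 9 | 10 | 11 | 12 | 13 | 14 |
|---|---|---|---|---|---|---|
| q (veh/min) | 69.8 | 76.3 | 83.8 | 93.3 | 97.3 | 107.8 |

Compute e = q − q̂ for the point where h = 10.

e = -0.5

q̂ = 1.8 + 7.5·10 = 76.8
e = 76.3 − 76.8 = -0.5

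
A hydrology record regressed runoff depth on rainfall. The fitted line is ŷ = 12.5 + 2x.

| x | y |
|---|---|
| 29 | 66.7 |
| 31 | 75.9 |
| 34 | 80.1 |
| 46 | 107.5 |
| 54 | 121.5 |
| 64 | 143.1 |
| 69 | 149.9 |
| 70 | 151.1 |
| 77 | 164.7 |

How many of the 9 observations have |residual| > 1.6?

x=29: ŷ = 12.5 + 2·29 = 70.5; r = 66.7 − 70.5 = -3.8
x=31: ŷ = 12.5 + 2·31 = 74.5; r = 75.9 − 74.5 = 1.4
x=34: ŷ = 12.5 + 2·34 = 80.5; r = 80.1 − 80.5 = -0.4
x=46: ŷ = 12.5 + 2·46 = 104.5; r = 107.5 − 104.5 = 3
x=54: ŷ = 12.5 + 2·54 = 120.5; r = 121.5 − 120.5 = 1
x=64: ŷ = 12.5 + 2·64 = 140.5; r = 143.1 − 140.5 = 2.6
x=69: ŷ = 12.5 + 2·69 = 150.5; r = 149.9 − 150.5 = -0.6
x=70: ŷ = 12.5 + 2·70 = 152.5; r = 151.1 − 152.5 = -1.4
x=77: ŷ = 12.5 + 2·77 = 166.5; r = 164.7 − 166.5 = -1.8
|r| > 1.6: x=29 (|r|=3.8), x=46 (|r|=3), x=64 (|r|=2.6), x=77 (|r|=1.8) → 4

4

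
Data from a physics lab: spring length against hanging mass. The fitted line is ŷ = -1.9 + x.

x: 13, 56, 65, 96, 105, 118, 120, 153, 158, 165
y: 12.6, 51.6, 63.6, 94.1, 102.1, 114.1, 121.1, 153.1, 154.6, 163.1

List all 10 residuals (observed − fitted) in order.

x=13: ŷ = -1.9 + 13 = 11.1; r = 12.6 − 11.1 = 1.5
x=56: ŷ = -1.9 + 56 = 54.1; r = 51.6 − 54.1 = -2.5
x=65: ŷ = -1.9 + 65 = 63.1; r = 63.6 − 63.1 = 0.5
x=96: ŷ = -1.9 + 96 = 94.1; r = 94.1 − 94.1 = 0
x=105: ŷ = -1.9 + 105 = 103.1; r = 102.1 − 103.1 = -1
x=118: ŷ = -1.9 + 118 = 116.1; r = 114.1 − 116.1 = -2
x=120: ŷ = -1.9 + 120 = 118.1; r = 121.1 − 118.1 = 3
x=153: ŷ = -1.9 + 153 = 151.1; r = 153.1 − 151.1 = 2
x=158: ŷ = -1.9 + 158 = 156.1; r = 154.6 − 156.1 = -1.5
x=165: ŷ = -1.9 + 165 = 163.1; r = 163.1 − 163.1 = 0

1.5, -2.5, 0.5, 0, -1, -2, 3, 2, -1.5, 0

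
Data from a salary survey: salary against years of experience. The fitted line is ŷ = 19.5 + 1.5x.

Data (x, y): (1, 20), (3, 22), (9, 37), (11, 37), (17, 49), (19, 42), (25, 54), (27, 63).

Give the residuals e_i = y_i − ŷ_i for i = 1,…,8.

x=1: ŷ = 19.5 + 1.5·1 = 21; e = 20 − 21 = -1
x=3: ŷ = 19.5 + 1.5·3 = 24; e = 22 − 24 = -2
x=9: ŷ = 19.5 + 1.5·9 = 33; e = 37 − 33 = 4
x=11: ŷ = 19.5 + 1.5·11 = 36; e = 37 − 36 = 1
x=17: ŷ = 19.5 + 1.5·17 = 45; e = 49 − 45 = 4
x=19: ŷ = 19.5 + 1.5·19 = 48; e = 42 − 48 = -6
x=25: ŷ = 19.5 + 1.5·25 = 57; e = 54 − 57 = -3
x=27: ŷ = 19.5 + 1.5·27 = 60; e = 63 − 60 = 3

-1, -2, 4, 1, 4, -6, -3, 3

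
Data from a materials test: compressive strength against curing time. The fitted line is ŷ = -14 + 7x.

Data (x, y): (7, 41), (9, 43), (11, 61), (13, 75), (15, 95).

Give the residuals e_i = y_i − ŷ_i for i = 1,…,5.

6, -6, -2, -2, 4

x=7: ŷ = -14 + 7·7 = 35; e = 41 − 35 = 6
x=9: ŷ = -14 + 7·9 = 49; e = 43 − 49 = -6
x=11: ŷ = -14 + 7·11 = 63; e = 61 − 63 = -2
x=13: ŷ = -14 + 7·13 = 77; e = 75 − 77 = -2
x=15: ŷ = -14 + 7·15 = 91; e = 95 − 91 = 4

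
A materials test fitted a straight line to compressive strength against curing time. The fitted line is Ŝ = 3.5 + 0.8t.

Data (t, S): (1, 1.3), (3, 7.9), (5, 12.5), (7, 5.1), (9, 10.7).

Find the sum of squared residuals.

t=1: Ŝ = 3.5 + 0.8·1 = 4.3; r = 1.3 − 4.3 = -3
t=3: Ŝ = 3.5 + 0.8·3 = 5.9; r = 7.9 − 5.9 = 2
t=5: Ŝ = 3.5 + 0.8·5 = 7.5; r = 12.5 − 7.5 = 5
t=7: Ŝ = 3.5 + 0.8·7 = 9.1; r = 5.1 − 9.1 = -4
t=9: Ŝ = 3.5 + 0.8·9 = 10.7; r = 10.7 − 10.7 = 0
SSE = 9 + 4 + 25 + 16 + 0 = 54

SSE = 54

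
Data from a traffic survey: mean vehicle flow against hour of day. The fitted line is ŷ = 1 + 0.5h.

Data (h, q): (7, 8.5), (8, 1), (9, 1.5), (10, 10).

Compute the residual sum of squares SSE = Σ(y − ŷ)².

h=7: ŷ = 1 + 0.5·7 = 4.5; e = 8.5 − 4.5 = 4
h=8: ŷ = 1 + 0.5·8 = 5; e = 1 − 5 = -4
h=9: ŷ = 1 + 0.5·9 = 5.5; e = 1.5 − 5.5 = -4
h=10: ŷ = 1 + 0.5·10 = 6; e = 10 − 6 = 4
SSE = 16 + 16 + 16 + 16 = 64

SSE = 64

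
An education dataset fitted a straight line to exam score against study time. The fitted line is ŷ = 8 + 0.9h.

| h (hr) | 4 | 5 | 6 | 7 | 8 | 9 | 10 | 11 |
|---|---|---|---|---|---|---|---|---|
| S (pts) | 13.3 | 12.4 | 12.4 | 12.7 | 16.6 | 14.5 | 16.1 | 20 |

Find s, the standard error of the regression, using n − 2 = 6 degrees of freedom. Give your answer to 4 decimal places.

h=4: ŷ = 8 + 0.9·4 = 11.6; e = 13.3 − 11.6 = 1.7
h=5: ŷ = 8 + 0.9·5 = 12.5; e = 12.4 − 12.5 = -0.1
h=6: ŷ = 8 + 0.9·6 = 13.4; e = 12.4 − 13.4 = -1
h=7: ŷ = 8 + 0.9·7 = 14.3; e = 12.7 − 14.3 = -1.6
h=8: ŷ = 8 + 0.9·8 = 15.2; e = 16.6 − 15.2 = 1.4
h=9: ŷ = 8 + 0.9·9 = 16.1; e = 14.5 − 16.1 = -1.6
h=10: ŷ = 8 + 0.9·10 = 17; e = 16.1 − 17 = -0.9
h=11: ŷ = 8 + 0.9·11 = 17.9; e = 20 − 17.9 = 2.1
SSE = 2.89 + 0.01 + 1 + 2.56 + 1.96 + 2.56 + 0.81 + 4.41 = 16.2
s = √(16.2/6) = √2.7 ≈ 1.6432

s = 1.6432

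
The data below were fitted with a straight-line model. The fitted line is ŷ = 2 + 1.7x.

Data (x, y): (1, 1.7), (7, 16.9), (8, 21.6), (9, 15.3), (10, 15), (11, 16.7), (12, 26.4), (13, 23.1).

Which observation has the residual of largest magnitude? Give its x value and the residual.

x = 8, r = 6

x=1: ŷ = 2 + 1.7·1 = 3.7; r = 1.7 − 3.7 = -2
x=7: ŷ = 2 + 1.7·7 = 13.9; r = 16.9 − 13.9 = 3
x=8: ŷ = 2 + 1.7·8 = 15.6; r = 21.6 − 15.6 = 6
x=9: ŷ = 2 + 1.7·9 = 17.3; r = 15.3 − 17.3 = -2
x=10: ŷ = 2 + 1.7·10 = 19; r = 15 − 19 = -4
x=11: ŷ = 2 + 1.7·11 = 20.7; r = 16.7 − 20.7 = -4
x=12: ŷ = 2 + 1.7·12 = 22.4; r = 26.4 − 22.4 = 4
x=13: ŷ = 2 + 1.7·13 = 24.1; r = 23.1 − 24.1 = -1
Largest |r| is 6 at x = 8, residual 6.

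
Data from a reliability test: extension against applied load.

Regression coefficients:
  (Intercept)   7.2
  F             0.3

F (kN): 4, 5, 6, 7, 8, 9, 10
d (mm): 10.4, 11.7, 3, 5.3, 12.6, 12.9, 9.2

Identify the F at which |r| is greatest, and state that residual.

F = 6, r = -6

F=4: d̂ = 7.2 + 0.3·4 = 8.4; r = 10.4 − 8.4 = 2
F=5: d̂ = 7.2 + 0.3·5 = 8.7; r = 11.7 − 8.7 = 3
F=6: d̂ = 7.2 + 0.3·6 = 9; r = 3 − 9 = -6
F=7: d̂ = 7.2 + 0.3·7 = 9.3; r = 5.3 − 9.3 = -4
F=8: d̂ = 7.2 + 0.3·8 = 9.6; r = 12.6 − 9.6 = 3
F=9: d̂ = 7.2 + 0.3·9 = 9.9; r = 12.9 − 9.9 = 3
F=10: d̂ = 7.2 + 0.3·10 = 10.2; r = 9.2 − 10.2 = -1
Largest |r| is 6 at F = 6, residual -6.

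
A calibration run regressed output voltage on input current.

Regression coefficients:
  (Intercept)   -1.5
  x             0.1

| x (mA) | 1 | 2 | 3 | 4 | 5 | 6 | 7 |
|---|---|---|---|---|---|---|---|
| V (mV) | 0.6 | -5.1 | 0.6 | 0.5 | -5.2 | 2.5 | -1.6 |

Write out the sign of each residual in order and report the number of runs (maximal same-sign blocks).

x=1: V̂ = -1.5 + 0.1·1 = -1.4; e = 0.6 − (-1.4) = 2
x=2: V̂ = -1.5 + 0.1·2 = -1.3; e = -5.1 − (-1.3) = -3.8
x=3: V̂ = -1.5 + 0.1·3 = -1.2; e = 0.6 − (-1.2) = 1.8
x=4: V̂ = -1.5 + 0.1·4 = -1.1; e = 0.5 − (-1.1) = 1.6
x=5: V̂ = -1.5 + 0.1·5 = -1; e = -5.2 − (-1) = -4.2
x=6: V̂ = -1.5 + 0.1·6 = -0.9; e = 2.5 − (-0.9) = 3.4
x=7: V̂ = -1.5 + 0.1·7 = -0.8; e = -1.6 − (-0.8) = -0.8
Signs: + − + + − + −
Runs: +×1, −×1, +×2, −×1, +×1, −×1 → 6

6 runs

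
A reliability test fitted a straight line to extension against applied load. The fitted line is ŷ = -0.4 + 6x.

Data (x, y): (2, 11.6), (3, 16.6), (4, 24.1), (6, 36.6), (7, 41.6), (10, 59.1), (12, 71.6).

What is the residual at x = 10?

ŷ = -0.4 + 6·10 = 59.6
r = 59.1 − 59.6 = -0.5

r = -0.5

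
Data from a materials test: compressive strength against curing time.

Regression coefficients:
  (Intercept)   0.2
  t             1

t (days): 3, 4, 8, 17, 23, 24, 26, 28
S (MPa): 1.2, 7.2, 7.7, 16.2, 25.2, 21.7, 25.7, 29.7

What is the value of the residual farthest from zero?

t=3: Ŝ = 0.2 + 3 = 3.2; r = 1.2 − 3.2 = -2
t=4: Ŝ = 0.2 + 4 = 4.2; r = 7.2 − 4.2 = 3
t=8: Ŝ = 0.2 + 8 = 8.2; r = 7.7 − 8.2 = -0.5
t=17: Ŝ = 0.2 + 17 = 17.2; r = 16.2 − 17.2 = -1
t=23: Ŝ = 0.2 + 23 = 23.2; r = 25.2 − 23.2 = 2
t=24: Ŝ = 0.2 + 24 = 24.2; r = 21.7 − 24.2 = -2.5
t=26: Ŝ = 0.2 + 26 = 26.2; r = 25.7 − 26.2 = -0.5
t=28: Ŝ = 0.2 + 28 = 28.2; r = 29.7 − 28.2 = 1.5
Largest |r| is 3 at t = 4, residual 3.

r = 3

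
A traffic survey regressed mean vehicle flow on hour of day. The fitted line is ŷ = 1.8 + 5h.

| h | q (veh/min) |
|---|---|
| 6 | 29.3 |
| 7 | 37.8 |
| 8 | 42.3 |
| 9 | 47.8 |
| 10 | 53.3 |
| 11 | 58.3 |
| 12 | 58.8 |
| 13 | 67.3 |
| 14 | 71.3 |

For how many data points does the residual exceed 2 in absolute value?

2

h=6: ŷ = 1.8 + 5·6 = 31.8; r = 29.3 − 31.8 = -2.5
h=7: ŷ = 1.8 + 5·7 = 36.8; r = 37.8 − 36.8 = 1
h=8: ŷ = 1.8 + 5·8 = 41.8; r = 42.3 − 41.8 = 0.5
h=9: ŷ = 1.8 + 5·9 = 46.8; r = 47.8 − 46.8 = 1
h=10: ŷ = 1.8 + 5·10 = 51.8; r = 53.3 − 51.8 = 1.5
h=11: ŷ = 1.8 + 5·11 = 56.8; r = 58.3 − 56.8 = 1.5
h=12: ŷ = 1.8 + 5·12 = 61.8; r = 58.8 − 61.8 = -3
h=13: ŷ = 1.8 + 5·13 = 66.8; r = 67.3 − 66.8 = 0.5
h=14: ŷ = 1.8 + 5·14 = 71.8; r = 71.3 − 71.8 = -0.5
|r| > 2: h=6 (|r|=2.5), h=12 (|r|=3) → 2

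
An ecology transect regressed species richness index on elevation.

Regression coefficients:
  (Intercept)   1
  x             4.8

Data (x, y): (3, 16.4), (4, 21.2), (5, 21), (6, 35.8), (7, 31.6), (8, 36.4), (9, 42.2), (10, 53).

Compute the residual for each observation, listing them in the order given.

x=3: ŷ = 1 + 4.8·3 = 15.4; e = 16.4 − 15.4 = 1
x=4: ŷ = 1 + 4.8·4 = 20.2; e = 21.2 − 20.2 = 1
x=5: ŷ = 1 + 4.8·5 = 25; e = 21 − 25 = -4
x=6: ŷ = 1 + 4.8·6 = 29.8; e = 35.8 − 29.8 = 6
x=7: ŷ = 1 + 4.8·7 = 34.6; e = 31.6 − 34.6 = -3
x=8: ŷ = 1 + 4.8·8 = 39.4; e = 36.4 − 39.4 = -3
x=9: ŷ = 1 + 4.8·9 = 44.2; e = 42.2 − 44.2 = -2
x=10: ŷ = 1 + 4.8·10 = 49; e = 53 − 49 = 4

1, 1, -4, 6, -3, -3, -2, 4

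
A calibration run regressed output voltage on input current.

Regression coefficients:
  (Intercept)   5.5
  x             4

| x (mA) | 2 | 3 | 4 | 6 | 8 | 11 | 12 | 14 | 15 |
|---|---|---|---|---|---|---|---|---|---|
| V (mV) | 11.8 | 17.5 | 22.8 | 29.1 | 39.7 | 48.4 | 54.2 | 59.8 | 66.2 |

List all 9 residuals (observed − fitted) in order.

-1.7, 0, 1.3, -0.4, 2.2, -1.1, 0.7, -1.7, 0.7

x=2: V̂ = 5.5 + 4·2 = 13.5; r = 11.8 − 13.5 = -1.7
x=3: V̂ = 5.5 + 4·3 = 17.5; r = 17.5 − 17.5 = 0
x=4: V̂ = 5.5 + 4·4 = 21.5; r = 22.8 − 21.5 = 1.3
x=6: V̂ = 5.5 + 4·6 = 29.5; r = 29.1 − 29.5 = -0.4
x=8: V̂ = 5.5 + 4·8 = 37.5; r = 39.7 − 37.5 = 2.2
x=11: V̂ = 5.5 + 4·11 = 49.5; r = 48.4 − 49.5 = -1.1
x=12: V̂ = 5.5 + 4·12 = 53.5; r = 54.2 − 53.5 = 0.7
x=14: V̂ = 5.5 + 4·14 = 61.5; r = 59.8 − 61.5 = -1.7
x=15: V̂ = 5.5 + 4·15 = 65.5; r = 66.2 − 65.5 = 0.7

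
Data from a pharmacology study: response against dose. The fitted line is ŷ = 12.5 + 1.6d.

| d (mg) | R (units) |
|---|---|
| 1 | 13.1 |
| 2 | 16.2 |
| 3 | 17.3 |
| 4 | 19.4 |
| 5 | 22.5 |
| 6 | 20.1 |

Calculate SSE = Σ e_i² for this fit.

d=1: ŷ = 12.5 + 1.6·1 = 14.1; e = 13.1 − 14.1 = -1
d=2: ŷ = 12.5 + 1.6·2 = 15.7; e = 16.2 − 15.7 = 0.5
d=3: ŷ = 12.5 + 1.6·3 = 17.3; e = 17.3 − 17.3 = 0
d=4: ŷ = 12.5 + 1.6·4 = 18.9; e = 19.4 − 18.9 = 0.5
d=5: ŷ = 12.5 + 1.6·5 = 20.5; e = 22.5 − 20.5 = 2
d=6: ŷ = 12.5 + 1.6·6 = 22.1; e = 20.1 − 22.1 = -2
SSE = 1 + 0.25 + 0 + 0.25 + 4 + 4 = 9.5

SSE = 9.5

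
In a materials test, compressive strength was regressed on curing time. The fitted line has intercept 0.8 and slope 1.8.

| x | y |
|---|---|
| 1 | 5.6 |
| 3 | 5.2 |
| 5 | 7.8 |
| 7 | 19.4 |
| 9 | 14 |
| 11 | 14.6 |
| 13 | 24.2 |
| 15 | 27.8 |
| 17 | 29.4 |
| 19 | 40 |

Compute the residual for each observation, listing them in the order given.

x=1: ŷ = 0.8 + 1.8·1 = 2.6; r = 5.6 − 2.6 = 3
x=3: ŷ = 0.8 + 1.8·3 = 6.2; r = 5.2 − 6.2 = -1
x=5: ŷ = 0.8 + 1.8·5 = 9.8; r = 7.8 − 9.8 = -2
x=7: ŷ = 0.8 + 1.8·7 = 13.4; r = 19.4 − 13.4 = 6
x=9: ŷ = 0.8 + 1.8·9 = 17; r = 14 − 17 = -3
x=11: ŷ = 0.8 + 1.8·11 = 20.6; r = 14.6 − 20.6 = -6
x=13: ŷ = 0.8 + 1.8·13 = 24.2; r = 24.2 − 24.2 = 0
x=15: ŷ = 0.8 + 1.8·15 = 27.8; r = 27.8 − 27.8 = 0
x=17: ŷ = 0.8 + 1.8·17 = 31.4; r = 29.4 − 31.4 = -2
x=19: ŷ = 0.8 + 1.8·19 = 35; r = 40 − 35 = 5

3, -1, -2, 6, -3, -6, 0, 0, -2, 5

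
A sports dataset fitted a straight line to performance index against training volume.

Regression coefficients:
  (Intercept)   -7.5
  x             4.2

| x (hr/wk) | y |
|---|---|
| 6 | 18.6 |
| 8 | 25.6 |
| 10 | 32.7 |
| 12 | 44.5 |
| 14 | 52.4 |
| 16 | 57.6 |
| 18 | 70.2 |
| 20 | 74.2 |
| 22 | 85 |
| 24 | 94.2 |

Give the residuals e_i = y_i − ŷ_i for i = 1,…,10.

x=6: ŷ = -7.5 + 4.2·6 = 17.7; e = 18.6 − 17.7 = 0.9
x=8: ŷ = -7.5 + 4.2·8 = 26.1; e = 25.6 − 26.1 = -0.5
x=10: ŷ = -7.5 + 4.2·10 = 34.5; e = 32.7 − 34.5 = -1.8
x=12: ŷ = -7.5 + 4.2·12 = 42.9; e = 44.5 − 42.9 = 1.6
x=14: ŷ = -7.5 + 4.2·14 = 51.3; e = 52.4 − 51.3 = 1.1
x=16: ŷ = -7.5 + 4.2·16 = 59.7; e = 57.6 − 59.7 = -2.1
x=18: ŷ = -7.5 + 4.2·18 = 68.1; e = 70.2 − 68.1 = 2.1
x=20: ŷ = -7.5 + 4.2·20 = 76.5; e = 74.2 − 76.5 = -2.3
x=22: ŷ = -7.5 + 4.2·22 = 84.9; e = 85 − 84.9 = 0.1
x=24: ŷ = -7.5 + 4.2·24 = 93.3; e = 94.2 − 93.3 = 0.9

0.9, -0.5, -1.8, 1.6, 1.1, -2.1, 2.1, -2.3, 0.1, 0.9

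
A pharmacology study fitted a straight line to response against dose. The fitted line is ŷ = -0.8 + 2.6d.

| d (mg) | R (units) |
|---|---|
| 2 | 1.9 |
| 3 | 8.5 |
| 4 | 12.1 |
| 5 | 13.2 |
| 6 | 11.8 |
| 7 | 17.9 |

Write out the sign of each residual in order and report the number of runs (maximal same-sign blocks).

4 runs

d=2: ŷ = -0.8 + 2.6·2 = 4.4; e = 1.9 − 4.4 = -2.5
d=3: ŷ = -0.8 + 2.6·3 = 7; e = 8.5 − 7 = 1.5
d=4: ŷ = -0.8 + 2.6·4 = 9.6; e = 12.1 − 9.6 = 2.5
d=5: ŷ = -0.8 + 2.6·5 = 12.2; e = 13.2 − 12.2 = 1
d=6: ŷ = -0.8 + 2.6·6 = 14.8; e = 11.8 − 14.8 = -3
d=7: ŷ = -0.8 + 2.6·7 = 17.4; e = 17.9 − 17.4 = 0.5
Signs: − + + + − +
Runs: −×1, +×3, −×1, +×1 → 4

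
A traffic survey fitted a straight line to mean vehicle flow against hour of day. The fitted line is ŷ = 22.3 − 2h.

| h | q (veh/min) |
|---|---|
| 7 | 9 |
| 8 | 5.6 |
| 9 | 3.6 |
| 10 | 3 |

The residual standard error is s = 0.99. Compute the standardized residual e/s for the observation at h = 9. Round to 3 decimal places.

-0.707

ŷ = 22.3 − 2·9 = 4.3
e = 3.6 − 4.3 = -0.7
e/s = -0.7 / 0.99 = -0.707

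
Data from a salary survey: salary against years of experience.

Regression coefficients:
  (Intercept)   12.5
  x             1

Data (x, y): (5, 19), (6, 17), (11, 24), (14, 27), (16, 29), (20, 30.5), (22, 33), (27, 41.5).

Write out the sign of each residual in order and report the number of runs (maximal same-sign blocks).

x=5: ŷ = 12.5 + 5 = 17.5; e = 19 − 17.5 = 1.5
x=6: ŷ = 12.5 + 6 = 18.5; e = 17 − 18.5 = -1.5
x=11: ŷ = 12.5 + 11 = 23.5; e = 24 − 23.5 = 0.5
x=14: ŷ = 12.5 + 14 = 26.5; e = 27 − 26.5 = 0.5
x=16: ŷ = 12.5 + 16 = 28.5; e = 29 − 28.5 = 0.5
x=20: ŷ = 12.5 + 20 = 32.5; e = 30.5 − 32.5 = -2
x=22: ŷ = 12.5 + 22 = 34.5; e = 33 − 34.5 = -1.5
x=27: ŷ = 12.5 + 27 = 39.5; e = 41.5 − 39.5 = 2
Signs: + − + + + − − +
Runs: +×1, −×1, +×3, −×2, +×1 → 5

5 runs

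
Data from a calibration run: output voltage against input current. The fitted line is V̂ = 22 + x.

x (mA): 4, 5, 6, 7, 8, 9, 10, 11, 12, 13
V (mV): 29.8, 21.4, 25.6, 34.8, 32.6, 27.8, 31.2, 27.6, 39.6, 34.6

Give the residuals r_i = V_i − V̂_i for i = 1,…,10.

x=4: V̂ = 22 + 4 = 26; r = 29.8 − 26 = 3.8
x=5: V̂ = 22 + 5 = 27; r = 21.4 − 27 = -5.6
x=6: V̂ = 22 + 6 = 28; r = 25.6 − 28 = -2.4
x=7: V̂ = 22 + 7 = 29; r = 34.8 − 29 = 5.8
x=8: V̂ = 22 + 8 = 30; r = 32.6 − 30 = 2.6
x=9: V̂ = 22 + 9 = 31; r = 27.8 − 31 = -3.2
x=10: V̂ = 22 + 10 = 32; r = 31.2 − 32 = -0.8
x=11: V̂ = 22 + 11 = 33; r = 27.6 − 33 = -5.4
x=12: V̂ = 22 + 12 = 34; r = 39.6 − 34 = 5.6
x=13: V̂ = 22 + 13 = 35; r = 34.6 − 35 = -0.4

3.8, -5.6, -2.4, 5.8, 2.6, -3.2, -0.8, -5.4, 5.6, -0.4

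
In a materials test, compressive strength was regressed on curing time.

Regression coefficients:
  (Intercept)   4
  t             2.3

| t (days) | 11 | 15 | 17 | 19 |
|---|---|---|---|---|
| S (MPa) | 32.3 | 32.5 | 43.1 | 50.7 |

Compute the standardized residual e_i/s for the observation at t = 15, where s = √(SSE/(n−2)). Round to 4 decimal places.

-1.1547

t=11: ŷ = 4 + 2.3·11 = 29.3; e = 32.3 − 29.3 = 3
t=15: ŷ = 4 + 2.3·15 = 38.5; e = 32.5 − 38.5 = -6
t=17: ŷ = 4 + 2.3·17 = 43.1; e = 43.1 − 43.1 = 0
t=19: ŷ = 4 + 2.3·19 = 47.7; e = 50.7 − 47.7 = 3
SSE = 9 + 36 + 0 + 9 = 54
s = √(54/2) = 5.19615
e/s = -6 / 5.19615 = -1.1547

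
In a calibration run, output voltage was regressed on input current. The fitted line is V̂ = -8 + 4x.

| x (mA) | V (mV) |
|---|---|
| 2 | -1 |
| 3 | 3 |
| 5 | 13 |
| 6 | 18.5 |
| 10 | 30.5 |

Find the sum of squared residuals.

SSE = 11.5

x=2: V̂ = -8 + 4·2 = 0; r = -1 − 0 = -1
x=3: V̂ = -8 + 4·3 = 4; r = 3 − 4 = -1
x=5: V̂ = -8 + 4·5 = 12; r = 13 − 12 = 1
x=6: V̂ = -8 + 4·6 = 16; r = 18.5 − 16 = 2.5
x=10: V̂ = -8 + 4·10 = 32; r = 30.5 − 32 = -1.5
SSE = 1 + 1 + 1 + 6.25 + 2.25 = 11.5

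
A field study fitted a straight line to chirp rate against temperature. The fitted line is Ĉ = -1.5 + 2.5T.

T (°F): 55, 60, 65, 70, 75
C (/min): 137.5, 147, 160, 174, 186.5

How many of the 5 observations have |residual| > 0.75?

T=55: Ĉ = -1.5 + 2.5·55 = 136; r = 137.5 − 136 = 1.5
T=60: Ĉ = -1.5 + 2.5·60 = 148.5; r = 147 − 148.5 = -1.5
T=65: Ĉ = -1.5 + 2.5·65 = 161; r = 160 − 161 = -1
T=70: Ĉ = -1.5 + 2.5·70 = 173.5; r = 174 − 173.5 = 0.5
T=75: Ĉ = -1.5 + 2.5·75 = 186; r = 186.5 − 186 = 0.5
|r| > 0.75: T=55 (|r|=1.5), T=60 (|r|=1.5), T=65 (|r|=1) → 3

3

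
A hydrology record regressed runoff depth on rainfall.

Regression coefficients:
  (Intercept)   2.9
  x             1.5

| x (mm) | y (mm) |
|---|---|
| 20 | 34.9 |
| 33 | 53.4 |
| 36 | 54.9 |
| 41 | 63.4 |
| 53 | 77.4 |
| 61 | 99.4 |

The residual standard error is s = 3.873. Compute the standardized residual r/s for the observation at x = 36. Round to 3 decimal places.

-0.516

ŷ = 2.9 + 1.5·36 = 56.9
r = 54.9 − 56.9 = -2
r/s = -2 / 3.873 = -0.516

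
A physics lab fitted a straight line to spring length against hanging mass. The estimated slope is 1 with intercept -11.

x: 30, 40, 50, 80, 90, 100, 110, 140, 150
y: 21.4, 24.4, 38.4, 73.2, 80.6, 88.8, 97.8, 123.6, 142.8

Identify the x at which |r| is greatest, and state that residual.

x = 140, r = -5.4

x=30: ŷ = -11 + 30 = 19; r = 21.4 − 19 = 2.4
x=40: ŷ = -11 + 40 = 29; r = 24.4 − 29 = -4.6
x=50: ŷ = -11 + 50 = 39; r = 38.4 − 39 = -0.6
x=80: ŷ = -11 + 80 = 69; r = 73.2 − 69 = 4.2
x=90: ŷ = -11 + 90 = 79; r = 80.6 − 79 = 1.6
x=100: ŷ = -11 + 100 = 89; r = 88.8 − 89 = -0.2
x=110: ŷ = -11 + 110 = 99; r = 97.8 − 99 = -1.2
x=140: ŷ = -11 + 140 = 129; r = 123.6 − 129 = -5.4
x=150: ŷ = -11 + 150 = 139; r = 142.8 − 139 = 3.8
Largest |r| is 5.4 at x = 140, residual -5.4.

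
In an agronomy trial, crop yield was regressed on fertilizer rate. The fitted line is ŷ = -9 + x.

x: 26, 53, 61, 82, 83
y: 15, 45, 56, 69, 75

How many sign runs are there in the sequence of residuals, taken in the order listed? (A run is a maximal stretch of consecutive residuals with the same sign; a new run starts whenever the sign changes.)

x=26: ŷ = -9 + 26 = 17; e = 15 − 17 = -2
x=53: ŷ = -9 + 53 = 44; e = 45 − 44 = 1
x=61: ŷ = -9 + 61 = 52; e = 56 − 52 = 4
x=82: ŷ = -9 + 82 = 73; e = 69 − 73 = -4
x=83: ŷ = -9 + 83 = 74; e = 75 − 74 = 1
Signs: − + + − +
Runs: −×1, +×2, −×1, +×1 → 4

4 runs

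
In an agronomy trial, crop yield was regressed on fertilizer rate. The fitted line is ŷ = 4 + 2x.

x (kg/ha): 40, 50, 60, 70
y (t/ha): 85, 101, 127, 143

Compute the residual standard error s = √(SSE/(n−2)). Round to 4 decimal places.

x=40: ŷ = 4 + 2·40 = 84; e = 85 − 84 = 1
x=50: ŷ = 4 + 2·50 = 104; e = 101 − 104 = -3
x=60: ŷ = 4 + 2·60 = 124; e = 127 − 124 = 3
x=70: ŷ = 4 + 2·70 = 144; e = 143 − 144 = -1
SSE = 1 + 9 + 9 + 1 = 20
s = √(20/2) = √10 ≈ 3.1623

s = 3.1623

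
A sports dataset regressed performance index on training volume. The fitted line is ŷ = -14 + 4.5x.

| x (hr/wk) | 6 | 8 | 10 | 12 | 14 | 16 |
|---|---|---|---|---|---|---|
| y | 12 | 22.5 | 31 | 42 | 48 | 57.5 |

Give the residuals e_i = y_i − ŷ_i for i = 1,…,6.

-1, 0.5, 0, 2, -1, -0.5

x=6: ŷ = -14 + 4.5·6 = 13; e = 12 − 13 = -1
x=8: ŷ = -14 + 4.5·8 = 22; e = 22.5 − 22 = 0.5
x=10: ŷ = -14 + 4.5·10 = 31; e = 31 − 31 = 0
x=12: ŷ = -14 + 4.5·12 = 40; e = 42 − 40 = 2
x=14: ŷ = -14 + 4.5·14 = 49; e = 48 − 49 = -1
x=16: ŷ = -14 + 4.5·16 = 58; e = 57.5 − 58 = -0.5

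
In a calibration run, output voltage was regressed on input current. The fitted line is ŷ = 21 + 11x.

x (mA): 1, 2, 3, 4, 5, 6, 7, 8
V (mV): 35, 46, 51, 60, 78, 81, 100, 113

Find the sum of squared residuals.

x=1: ŷ = 21 + 11·1 = 32; r = 35 − 32 = 3
x=2: ŷ = 21 + 11·2 = 43; r = 46 − 43 = 3
x=3: ŷ = 21 + 11·3 = 54; r = 51 − 54 = -3
x=4: ŷ = 21 + 11·4 = 65; r = 60 − 65 = -5
x=5: ŷ = 21 + 11·5 = 76; r = 78 − 76 = 2
x=6: ŷ = 21 + 11·6 = 87; r = 81 − 87 = -6
x=7: ŷ = 21 + 11·7 = 98; r = 100 − 98 = 2
x=8: ŷ = 21 + 11·8 = 109; r = 113 − 109 = 4
SSE = 9 + 9 + 9 + 25 + 4 + 36 + 4 + 16 = 112

SSE = 112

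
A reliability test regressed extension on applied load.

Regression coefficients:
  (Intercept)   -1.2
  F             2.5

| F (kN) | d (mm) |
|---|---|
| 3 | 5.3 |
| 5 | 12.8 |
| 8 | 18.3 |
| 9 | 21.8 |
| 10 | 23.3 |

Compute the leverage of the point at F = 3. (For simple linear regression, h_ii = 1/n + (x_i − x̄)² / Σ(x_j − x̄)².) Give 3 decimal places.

F̄ = (3 + 5 + 8 + 9 + 10)/5 = 7
Σ(F − F̄)² = 16 + 4 + 1 + 4 + 9 = 34
h = 1/5 + (-4)²/34 = 0.2 + 0.470588 = 0.671

h = 0.671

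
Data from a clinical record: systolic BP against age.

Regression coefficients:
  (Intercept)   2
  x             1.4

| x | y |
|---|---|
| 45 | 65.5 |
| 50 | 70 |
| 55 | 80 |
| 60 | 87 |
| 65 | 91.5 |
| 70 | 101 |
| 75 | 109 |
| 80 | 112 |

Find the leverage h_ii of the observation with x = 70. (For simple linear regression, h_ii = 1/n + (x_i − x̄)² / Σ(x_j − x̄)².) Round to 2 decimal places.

x̄ = (45 + 50 + 55 + 60 + 65 + 70 + 75 + 80)/8 = 62.5
Σ(x − x̄)² = 306.25 + 156.25 + 56.25 + 6.25 + 6.25 + 56.25 + 156.25 + 306.25 = 1050
h = 1/8 + (7.5)²/1050 = 0.125 + 0.0535714 = 0.18

h = 0.18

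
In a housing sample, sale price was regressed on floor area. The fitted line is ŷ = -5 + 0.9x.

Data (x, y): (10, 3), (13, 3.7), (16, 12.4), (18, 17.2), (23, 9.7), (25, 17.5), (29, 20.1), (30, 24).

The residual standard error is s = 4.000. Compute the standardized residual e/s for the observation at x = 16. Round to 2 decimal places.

ŷ = -5 + 0.9·16 = 9.4
e = 12.4 − 9.4 = 3
e/s = 3 / 4.000 = 0.75

0.75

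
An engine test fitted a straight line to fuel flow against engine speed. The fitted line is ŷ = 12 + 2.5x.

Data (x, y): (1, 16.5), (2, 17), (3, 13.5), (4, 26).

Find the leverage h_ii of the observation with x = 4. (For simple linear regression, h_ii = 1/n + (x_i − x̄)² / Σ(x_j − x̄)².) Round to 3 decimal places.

x̄ = (1 + 2 + 3 + 4)/4 = 2.5
Σ(x − x̄)² = 2.25 + 0.25 + 0.25 + 2.25 = 5
h = 1/4 + (1.5)²/5 = 0.25 + 0.45 = 0.700

h = 0.700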